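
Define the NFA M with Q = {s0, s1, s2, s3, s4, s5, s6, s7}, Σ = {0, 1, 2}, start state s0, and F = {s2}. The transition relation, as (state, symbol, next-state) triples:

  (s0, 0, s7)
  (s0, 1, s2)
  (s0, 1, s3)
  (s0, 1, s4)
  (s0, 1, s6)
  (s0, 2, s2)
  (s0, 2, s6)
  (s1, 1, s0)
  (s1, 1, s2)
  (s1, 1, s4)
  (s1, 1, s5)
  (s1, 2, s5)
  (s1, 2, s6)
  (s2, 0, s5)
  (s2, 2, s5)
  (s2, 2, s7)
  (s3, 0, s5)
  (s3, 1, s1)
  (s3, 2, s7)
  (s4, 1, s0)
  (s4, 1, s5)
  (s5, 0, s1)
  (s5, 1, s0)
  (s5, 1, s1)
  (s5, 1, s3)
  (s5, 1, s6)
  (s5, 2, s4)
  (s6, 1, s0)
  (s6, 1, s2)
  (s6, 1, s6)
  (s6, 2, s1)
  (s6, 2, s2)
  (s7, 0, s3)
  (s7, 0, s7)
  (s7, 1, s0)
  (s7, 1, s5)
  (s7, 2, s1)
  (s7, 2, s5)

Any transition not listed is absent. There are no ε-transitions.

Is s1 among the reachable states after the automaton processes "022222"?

Yes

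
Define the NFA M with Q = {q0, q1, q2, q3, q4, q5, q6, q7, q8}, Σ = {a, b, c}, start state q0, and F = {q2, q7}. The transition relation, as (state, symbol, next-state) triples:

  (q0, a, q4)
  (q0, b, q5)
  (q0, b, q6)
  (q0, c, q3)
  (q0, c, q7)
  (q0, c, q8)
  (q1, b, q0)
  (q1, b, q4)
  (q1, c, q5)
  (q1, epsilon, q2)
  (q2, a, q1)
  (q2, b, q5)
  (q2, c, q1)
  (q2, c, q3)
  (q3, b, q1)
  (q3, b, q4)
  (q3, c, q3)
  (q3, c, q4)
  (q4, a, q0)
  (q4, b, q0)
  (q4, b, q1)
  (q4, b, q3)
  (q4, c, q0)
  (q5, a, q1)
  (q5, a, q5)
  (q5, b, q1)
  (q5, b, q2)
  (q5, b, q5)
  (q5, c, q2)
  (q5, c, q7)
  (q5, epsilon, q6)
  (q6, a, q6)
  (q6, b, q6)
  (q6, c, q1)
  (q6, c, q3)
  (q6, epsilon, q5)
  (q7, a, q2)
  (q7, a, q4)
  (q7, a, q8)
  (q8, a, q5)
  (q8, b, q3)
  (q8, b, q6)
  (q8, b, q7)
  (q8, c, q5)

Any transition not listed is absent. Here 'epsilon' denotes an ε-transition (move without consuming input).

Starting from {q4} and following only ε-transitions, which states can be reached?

{q4}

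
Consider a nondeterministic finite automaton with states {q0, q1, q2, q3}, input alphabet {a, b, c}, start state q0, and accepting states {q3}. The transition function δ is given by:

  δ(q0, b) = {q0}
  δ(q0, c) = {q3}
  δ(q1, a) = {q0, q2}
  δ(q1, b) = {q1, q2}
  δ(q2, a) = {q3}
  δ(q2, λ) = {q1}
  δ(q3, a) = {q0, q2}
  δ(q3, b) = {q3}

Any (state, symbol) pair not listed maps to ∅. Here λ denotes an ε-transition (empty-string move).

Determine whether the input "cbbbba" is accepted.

Start in {q0}.
Read 'c': q0→{q3}; now {q3}.
Read 'b': q3→{q3}; now {q3}.
Read 'b': q3→{q3}; now {q3}.
Read 'b': q3→{q3}; now {q3}.
Read 'b': q3→{q3}; now {q3}.
Read 'a': q3→{q0, q2}; union {q0, q2}; ε-closure = {q0, q1, q2}.
The final set {q0, q1, q2} contains no accepting state.

No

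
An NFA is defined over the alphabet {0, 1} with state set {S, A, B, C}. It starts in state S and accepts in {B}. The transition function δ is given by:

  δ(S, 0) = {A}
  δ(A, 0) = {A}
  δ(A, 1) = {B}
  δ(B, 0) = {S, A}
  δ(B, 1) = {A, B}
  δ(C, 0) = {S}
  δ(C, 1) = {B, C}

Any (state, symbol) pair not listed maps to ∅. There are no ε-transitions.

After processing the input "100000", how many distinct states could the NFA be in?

Start in {S}.
Read '1': S→∅; now ∅.
The set is empty and remains empty for the remaining 5 symbols.
That set has 0 states.

0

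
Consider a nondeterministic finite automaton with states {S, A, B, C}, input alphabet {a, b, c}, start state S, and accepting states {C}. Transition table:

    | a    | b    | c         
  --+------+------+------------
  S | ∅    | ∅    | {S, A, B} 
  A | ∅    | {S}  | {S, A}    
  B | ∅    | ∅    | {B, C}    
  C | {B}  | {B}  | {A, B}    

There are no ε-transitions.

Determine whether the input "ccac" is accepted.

Start in {S}.
Read 'c': S→{S, A, B}; now {S, A, B}.
Read 'c': S→{S, A, B}, A→{S, A}, B→{B, C}; now {S, A, B, C}.
Read 'a': S→∅, A→∅, B→∅, C→{B}; now {B}.
Read 'c': B→{B, C}; now {B, C}.
The final set {B, C} contains the accepting state C.

Yes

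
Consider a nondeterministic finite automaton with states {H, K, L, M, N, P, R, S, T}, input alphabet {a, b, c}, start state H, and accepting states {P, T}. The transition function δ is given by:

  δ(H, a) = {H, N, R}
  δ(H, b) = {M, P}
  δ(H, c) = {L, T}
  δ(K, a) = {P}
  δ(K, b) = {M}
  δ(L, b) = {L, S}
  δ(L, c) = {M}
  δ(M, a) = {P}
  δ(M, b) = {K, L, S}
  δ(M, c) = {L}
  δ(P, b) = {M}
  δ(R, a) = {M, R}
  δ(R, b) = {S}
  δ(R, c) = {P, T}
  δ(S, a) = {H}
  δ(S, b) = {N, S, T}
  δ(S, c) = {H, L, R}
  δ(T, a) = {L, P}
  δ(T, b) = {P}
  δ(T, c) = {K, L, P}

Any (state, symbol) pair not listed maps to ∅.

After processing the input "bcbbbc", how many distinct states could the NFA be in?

6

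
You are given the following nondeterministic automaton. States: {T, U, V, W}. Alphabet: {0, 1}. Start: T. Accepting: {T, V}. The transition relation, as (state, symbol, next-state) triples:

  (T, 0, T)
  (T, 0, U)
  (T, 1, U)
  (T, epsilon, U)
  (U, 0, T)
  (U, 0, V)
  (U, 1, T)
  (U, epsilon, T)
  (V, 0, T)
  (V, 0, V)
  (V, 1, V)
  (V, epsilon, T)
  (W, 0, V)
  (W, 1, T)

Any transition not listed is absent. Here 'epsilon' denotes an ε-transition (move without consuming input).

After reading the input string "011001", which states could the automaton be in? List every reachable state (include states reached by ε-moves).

{T, U, V}

Start: ε-closure({T}) = {T, U}.
Read '0': T→{T, U}, U→{T, V}; now {T, U, V}.
Read '1': T→{U}, U→{T}, V→{V}; now {T, U, V}.
Read '1': T→{U}, U→{T}, V→{V}; now {T, U, V}.
Read '0': T→{T, U}, U→{T, V}, V→{T, V}; now {T, U, V}.
Read '0': T→{T, U}, U→{T, V}, V→{T, V}; now {T, U, V}.
Read '1': T→{U}, U→{T}, V→{V}; now {T, U, V}.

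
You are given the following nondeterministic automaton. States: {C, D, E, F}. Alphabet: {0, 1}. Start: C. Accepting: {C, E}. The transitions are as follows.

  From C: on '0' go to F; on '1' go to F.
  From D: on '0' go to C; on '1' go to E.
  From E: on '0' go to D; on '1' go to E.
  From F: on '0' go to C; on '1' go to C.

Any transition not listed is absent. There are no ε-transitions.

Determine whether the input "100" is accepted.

No

Start in {C}.
Read '1': {C} → {F}.
Read '0': {F} → {C}.
Read '0': {C} → {F}.
The final set {F} contains no accepting state.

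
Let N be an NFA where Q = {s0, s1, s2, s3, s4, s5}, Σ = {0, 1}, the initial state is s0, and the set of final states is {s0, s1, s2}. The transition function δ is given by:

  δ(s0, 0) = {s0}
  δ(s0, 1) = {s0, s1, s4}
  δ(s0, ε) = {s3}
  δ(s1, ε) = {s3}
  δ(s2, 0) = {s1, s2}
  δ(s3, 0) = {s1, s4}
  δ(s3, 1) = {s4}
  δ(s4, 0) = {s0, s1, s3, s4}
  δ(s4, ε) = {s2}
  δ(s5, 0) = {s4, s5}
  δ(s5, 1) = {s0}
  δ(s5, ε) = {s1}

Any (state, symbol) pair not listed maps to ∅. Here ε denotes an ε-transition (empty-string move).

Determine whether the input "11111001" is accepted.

Yes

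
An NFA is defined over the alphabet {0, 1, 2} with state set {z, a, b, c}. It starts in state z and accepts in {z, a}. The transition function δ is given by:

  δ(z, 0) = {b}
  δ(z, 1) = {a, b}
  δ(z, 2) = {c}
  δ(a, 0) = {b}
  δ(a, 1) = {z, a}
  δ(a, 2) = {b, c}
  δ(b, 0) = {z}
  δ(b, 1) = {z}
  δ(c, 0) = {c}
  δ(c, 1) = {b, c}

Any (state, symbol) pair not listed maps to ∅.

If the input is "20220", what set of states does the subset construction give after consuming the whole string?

Start in {z}.
Read '2': z→{c}; now {c}.
Read '0': c→{c}; now {c}.
Read '2': c→∅; now ∅.
The set is empty and remains empty for the remaining 2 symbols.

∅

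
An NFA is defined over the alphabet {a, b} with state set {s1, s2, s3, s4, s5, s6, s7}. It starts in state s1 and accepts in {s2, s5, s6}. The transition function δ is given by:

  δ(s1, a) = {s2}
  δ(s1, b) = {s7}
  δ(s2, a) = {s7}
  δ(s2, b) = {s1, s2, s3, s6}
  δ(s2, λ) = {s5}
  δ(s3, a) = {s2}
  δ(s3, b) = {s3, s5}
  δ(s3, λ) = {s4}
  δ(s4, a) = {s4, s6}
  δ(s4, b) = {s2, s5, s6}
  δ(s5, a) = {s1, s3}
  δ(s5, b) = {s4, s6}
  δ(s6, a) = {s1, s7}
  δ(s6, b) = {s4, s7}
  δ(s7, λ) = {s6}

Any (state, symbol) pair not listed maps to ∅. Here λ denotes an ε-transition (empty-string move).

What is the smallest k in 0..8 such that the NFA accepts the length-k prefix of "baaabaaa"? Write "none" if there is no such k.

Start in {s1}.
Read 'b': {s1} → {s6, s7}.
None of the earlier sets intersect F, but {s6, s7} does.

1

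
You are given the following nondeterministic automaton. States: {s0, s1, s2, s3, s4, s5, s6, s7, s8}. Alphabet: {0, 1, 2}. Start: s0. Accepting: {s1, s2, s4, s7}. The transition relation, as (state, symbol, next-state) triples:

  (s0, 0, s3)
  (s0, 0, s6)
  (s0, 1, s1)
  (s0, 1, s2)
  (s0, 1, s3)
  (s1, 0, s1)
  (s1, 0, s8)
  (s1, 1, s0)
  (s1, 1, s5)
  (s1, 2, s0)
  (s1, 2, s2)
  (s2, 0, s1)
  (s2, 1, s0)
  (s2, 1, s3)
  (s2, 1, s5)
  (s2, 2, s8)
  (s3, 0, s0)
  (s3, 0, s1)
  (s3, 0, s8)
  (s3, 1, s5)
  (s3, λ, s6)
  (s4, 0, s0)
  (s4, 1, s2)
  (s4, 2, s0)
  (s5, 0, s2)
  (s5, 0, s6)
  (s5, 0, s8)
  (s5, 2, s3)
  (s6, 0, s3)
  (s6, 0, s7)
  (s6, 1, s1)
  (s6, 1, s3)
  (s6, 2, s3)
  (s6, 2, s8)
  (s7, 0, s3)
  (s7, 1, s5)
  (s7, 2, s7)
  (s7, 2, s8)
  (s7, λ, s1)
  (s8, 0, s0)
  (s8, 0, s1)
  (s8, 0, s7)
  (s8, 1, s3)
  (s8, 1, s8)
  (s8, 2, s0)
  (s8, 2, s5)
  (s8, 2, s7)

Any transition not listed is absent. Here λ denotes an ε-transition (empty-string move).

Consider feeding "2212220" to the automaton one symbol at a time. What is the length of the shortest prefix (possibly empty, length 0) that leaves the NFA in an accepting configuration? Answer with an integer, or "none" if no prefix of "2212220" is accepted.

none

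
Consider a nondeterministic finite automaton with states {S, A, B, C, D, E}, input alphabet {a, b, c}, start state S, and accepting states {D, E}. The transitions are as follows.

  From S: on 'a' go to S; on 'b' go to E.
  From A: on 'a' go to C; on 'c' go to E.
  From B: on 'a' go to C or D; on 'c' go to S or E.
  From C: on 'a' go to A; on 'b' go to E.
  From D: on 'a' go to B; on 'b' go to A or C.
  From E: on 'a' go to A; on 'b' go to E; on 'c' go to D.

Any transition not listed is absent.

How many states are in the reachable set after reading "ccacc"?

0

Start in {S}.
Read 'c': S→∅; now ∅.
The set is empty and remains empty for the remaining 4 symbols.
That set has 0 states.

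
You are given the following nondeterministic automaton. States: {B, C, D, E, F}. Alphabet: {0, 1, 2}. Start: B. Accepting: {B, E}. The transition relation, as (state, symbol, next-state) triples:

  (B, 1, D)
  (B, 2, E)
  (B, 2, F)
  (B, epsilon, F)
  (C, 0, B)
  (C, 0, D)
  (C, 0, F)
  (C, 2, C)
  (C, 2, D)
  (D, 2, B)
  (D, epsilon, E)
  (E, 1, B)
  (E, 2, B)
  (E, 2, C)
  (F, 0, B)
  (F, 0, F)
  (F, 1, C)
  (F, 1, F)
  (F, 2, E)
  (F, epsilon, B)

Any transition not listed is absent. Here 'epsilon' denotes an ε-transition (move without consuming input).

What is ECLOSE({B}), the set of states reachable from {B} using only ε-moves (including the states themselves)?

{B, F}

Begin with {B}.
ε-move B → F; add F.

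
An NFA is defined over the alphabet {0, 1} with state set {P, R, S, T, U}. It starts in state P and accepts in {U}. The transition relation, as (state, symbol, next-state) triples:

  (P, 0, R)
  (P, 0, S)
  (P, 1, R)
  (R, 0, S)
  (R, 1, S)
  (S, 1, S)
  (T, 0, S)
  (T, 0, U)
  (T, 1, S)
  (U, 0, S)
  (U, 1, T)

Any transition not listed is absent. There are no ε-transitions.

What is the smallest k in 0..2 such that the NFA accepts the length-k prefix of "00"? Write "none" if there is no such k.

Start in {P}.
Read '0': {P} → {R, S}.
Read '0': {R, S} → {S}.
No reachable set along the way intersects F.

none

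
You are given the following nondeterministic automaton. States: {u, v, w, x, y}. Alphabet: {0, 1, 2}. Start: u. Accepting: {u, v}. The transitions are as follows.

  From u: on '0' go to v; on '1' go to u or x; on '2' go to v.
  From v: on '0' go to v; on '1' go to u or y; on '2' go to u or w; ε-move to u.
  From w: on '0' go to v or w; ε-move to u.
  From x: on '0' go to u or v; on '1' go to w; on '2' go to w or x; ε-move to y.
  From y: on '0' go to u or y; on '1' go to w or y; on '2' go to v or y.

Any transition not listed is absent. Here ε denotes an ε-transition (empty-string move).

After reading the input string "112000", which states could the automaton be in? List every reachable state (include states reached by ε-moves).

{u, v, w, y}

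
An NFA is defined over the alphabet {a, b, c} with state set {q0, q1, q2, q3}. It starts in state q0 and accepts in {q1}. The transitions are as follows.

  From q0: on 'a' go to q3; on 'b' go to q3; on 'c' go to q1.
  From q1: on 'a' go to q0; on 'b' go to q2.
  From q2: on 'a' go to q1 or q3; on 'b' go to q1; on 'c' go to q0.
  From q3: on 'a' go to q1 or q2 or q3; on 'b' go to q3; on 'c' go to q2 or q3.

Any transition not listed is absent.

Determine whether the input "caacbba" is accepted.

Start in {q0}.
Read 'c': q0→{q1}; now {q1}.
Read 'a': q1→{q0}; now {q0}.
Read 'a': q0→{q3}; now {q3}.
Read 'c': q3→{q2, q3}; now {q2, q3}.
Read 'b': q2→{q1}, q3→{q3}; now {q1, q3}.
Read 'b': q1→{q2}, q3→{q3}; now {q2, q3}.
Read 'a': q2→{q1, q3}, q3→{q1, q2, q3}; now {q1, q2, q3}.
The final set {q1, q2, q3} contains the accepting state q1.

Yes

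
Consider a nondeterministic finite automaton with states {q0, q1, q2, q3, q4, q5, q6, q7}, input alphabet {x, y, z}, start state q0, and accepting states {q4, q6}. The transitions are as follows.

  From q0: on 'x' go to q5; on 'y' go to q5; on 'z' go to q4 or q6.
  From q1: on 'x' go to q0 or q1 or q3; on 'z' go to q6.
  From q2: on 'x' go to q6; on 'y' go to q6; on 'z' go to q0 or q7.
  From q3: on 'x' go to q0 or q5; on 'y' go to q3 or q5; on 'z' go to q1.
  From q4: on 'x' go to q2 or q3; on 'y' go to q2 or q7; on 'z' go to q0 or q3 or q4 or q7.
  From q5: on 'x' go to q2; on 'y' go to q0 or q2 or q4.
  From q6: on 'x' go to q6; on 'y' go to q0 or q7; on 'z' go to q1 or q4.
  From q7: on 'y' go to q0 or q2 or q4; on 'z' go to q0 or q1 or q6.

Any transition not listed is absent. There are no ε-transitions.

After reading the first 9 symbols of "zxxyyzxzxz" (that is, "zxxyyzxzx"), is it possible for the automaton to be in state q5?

Start in {q0}.
Read 'z': {q0} → {q4, q6}.
Read 'x': {q4, q6} → {q2, q3, q6}.
Read 'x': {q2, q3, q6} → {q0, q5, q6}.
Read 'y': {q0, q5, q6} → {q0, q2, q4, q5, q7}.
Read 'y': {q0, q2, q4, q5, q7} → {q0, q2, q4, q5, q6, q7}.
Read 'z': {q0, q2, q4, q5, q6, q7} → {q0, q1, q3, q4, q6, q7}.
Read 'x': {q0, q1, q3, q4, q6, q7} → {q0, q1, q2, q3, q5, q6}.
Read 'z': {q0, q1, q2, q3, q5, q6} → {q0, q1, q4, q6, q7}.
Read 'x': {q0, q1, q4, q6, q7} → {q0, q1, q2, q3, q5, q6}.
State q5 is in {q0, q1, q2, q3, q5, q6}.

Yes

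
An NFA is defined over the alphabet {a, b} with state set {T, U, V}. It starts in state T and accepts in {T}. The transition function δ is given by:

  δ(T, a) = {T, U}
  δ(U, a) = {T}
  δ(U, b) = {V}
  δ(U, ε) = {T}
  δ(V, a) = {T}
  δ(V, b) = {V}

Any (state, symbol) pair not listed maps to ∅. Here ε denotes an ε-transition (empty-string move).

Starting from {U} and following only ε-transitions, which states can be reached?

{T, U}

Begin with {U}.
ε-move U → T; add T.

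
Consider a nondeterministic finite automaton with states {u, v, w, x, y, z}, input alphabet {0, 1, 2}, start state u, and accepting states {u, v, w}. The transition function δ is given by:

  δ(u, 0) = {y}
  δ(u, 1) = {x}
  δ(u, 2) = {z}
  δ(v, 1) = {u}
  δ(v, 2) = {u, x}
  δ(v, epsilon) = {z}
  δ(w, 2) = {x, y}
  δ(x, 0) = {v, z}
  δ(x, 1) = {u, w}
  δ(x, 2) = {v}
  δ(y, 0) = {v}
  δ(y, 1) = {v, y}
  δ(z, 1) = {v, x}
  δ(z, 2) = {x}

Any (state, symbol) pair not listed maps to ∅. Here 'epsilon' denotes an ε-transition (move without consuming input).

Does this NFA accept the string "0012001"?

Yes

Start in {u}.
Read '0': u→{y}; now {y}.
Read '0': y→{v}; union {v}; ε-closure = {v, z}.
Read '1': v→{u}, z→{v, x}; union {u, v, x}; ε-closure = {u, v, x, z}.
Read '2': u→{z}, v→{u, x}, x→{v}, z→{x}; now {u, v, x, z}.
Read '0': u→{y}, v→∅, x→{v, z}, z→∅; now {v, y, z}.
Read '0': v→∅, y→{v}, z→∅; union {v}; ε-closure = {v, z}.
Read '1': v→{u}, z→{v, x}; union {u, v, x}; ε-closure = {u, v, x, z}.
The final set {u, v, x, z} contains the accepting states u, v.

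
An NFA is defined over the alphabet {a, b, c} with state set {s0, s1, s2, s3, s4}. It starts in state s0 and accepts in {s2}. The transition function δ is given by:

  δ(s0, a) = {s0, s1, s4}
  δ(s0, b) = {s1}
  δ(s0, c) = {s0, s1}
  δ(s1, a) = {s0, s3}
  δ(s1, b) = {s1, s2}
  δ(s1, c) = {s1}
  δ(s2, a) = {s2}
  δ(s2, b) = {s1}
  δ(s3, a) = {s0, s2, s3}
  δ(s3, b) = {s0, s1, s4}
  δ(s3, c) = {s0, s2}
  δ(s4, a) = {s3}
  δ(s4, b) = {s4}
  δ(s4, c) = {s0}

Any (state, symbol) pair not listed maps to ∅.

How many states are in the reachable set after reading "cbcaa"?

5

Start in {s0}.
Read 'c': s0→{s0, s1}; now {s0, s1}.
Read 'b': s0→{s1}, s1→{s1, s2}; now {s1, s2}.
Read 'c': s1→{s1}, s2→∅; now {s1}.
Read 'a': s1→{s0, s3}; now {s0, s3}.
Read 'a': s0→{s0, s1, s4}, s3→{s0, s2, s3}; now {s0, s1, s2, s3, s4}.
That set has 5 states.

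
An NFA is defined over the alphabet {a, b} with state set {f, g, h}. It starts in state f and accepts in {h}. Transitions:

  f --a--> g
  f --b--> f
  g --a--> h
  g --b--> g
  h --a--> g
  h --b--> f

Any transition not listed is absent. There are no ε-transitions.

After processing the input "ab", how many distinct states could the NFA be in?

1

Start in {f}.
Read 'a': f→{g}; now {g}.
Read 'b': g→{g}; now {g}.
That set has 1 state.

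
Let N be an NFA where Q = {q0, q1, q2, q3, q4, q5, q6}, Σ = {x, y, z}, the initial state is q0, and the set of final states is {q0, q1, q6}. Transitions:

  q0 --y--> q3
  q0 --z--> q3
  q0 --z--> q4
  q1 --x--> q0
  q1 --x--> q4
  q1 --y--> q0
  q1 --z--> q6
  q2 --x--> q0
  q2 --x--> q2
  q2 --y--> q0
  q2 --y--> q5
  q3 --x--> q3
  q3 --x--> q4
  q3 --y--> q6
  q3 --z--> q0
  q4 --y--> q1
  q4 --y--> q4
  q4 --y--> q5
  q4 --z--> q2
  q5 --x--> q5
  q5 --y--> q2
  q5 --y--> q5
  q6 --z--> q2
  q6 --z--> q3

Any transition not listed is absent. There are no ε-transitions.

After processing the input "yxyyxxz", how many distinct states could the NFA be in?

Start in {q0}.
Read 'y': {q0} → {q3}.
Read 'x': {q3} → {q3, q4}.
Read 'y': {q3, q4} → {q1, q4, q5, q6}.
Read 'y': {q1, q4, q5, q6} → {q0, q1, q2, q4, q5}.
Read 'x': {q0, q1, q2, q4, q5} → {q0, q2, q4, q5}.
Read 'x': {q0, q2, q4, q5} → {q0, q2, q5}.
Read 'z': {q0, q2, q5} → {q3, q4}.
That set has 2 states.

2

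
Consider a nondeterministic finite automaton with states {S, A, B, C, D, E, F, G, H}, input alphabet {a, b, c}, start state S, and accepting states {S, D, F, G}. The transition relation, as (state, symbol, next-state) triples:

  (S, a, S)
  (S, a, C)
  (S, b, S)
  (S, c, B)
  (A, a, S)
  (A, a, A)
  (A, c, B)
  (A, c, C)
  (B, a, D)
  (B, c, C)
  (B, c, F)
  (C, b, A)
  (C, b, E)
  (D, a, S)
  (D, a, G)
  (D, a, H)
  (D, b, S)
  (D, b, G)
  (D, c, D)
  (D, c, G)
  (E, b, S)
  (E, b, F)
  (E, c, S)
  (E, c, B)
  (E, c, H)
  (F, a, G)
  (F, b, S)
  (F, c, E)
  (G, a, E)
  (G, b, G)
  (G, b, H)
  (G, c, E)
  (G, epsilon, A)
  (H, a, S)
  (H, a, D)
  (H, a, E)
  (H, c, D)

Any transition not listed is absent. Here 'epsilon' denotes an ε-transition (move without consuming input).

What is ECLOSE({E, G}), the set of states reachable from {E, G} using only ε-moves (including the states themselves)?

Begin with {E, G}.
ε-move G → A; add A.

{A, E, G}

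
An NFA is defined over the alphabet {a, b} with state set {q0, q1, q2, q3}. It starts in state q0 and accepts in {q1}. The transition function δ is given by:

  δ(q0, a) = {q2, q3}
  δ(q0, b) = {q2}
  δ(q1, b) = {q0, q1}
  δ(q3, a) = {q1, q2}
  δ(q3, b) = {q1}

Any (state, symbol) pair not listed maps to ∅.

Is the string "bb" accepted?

No

Start in {q0}.
Read 'b': {q0} → {q2}.
Read 'b': {q2} → ∅.
The final set ∅ contains no accepting state.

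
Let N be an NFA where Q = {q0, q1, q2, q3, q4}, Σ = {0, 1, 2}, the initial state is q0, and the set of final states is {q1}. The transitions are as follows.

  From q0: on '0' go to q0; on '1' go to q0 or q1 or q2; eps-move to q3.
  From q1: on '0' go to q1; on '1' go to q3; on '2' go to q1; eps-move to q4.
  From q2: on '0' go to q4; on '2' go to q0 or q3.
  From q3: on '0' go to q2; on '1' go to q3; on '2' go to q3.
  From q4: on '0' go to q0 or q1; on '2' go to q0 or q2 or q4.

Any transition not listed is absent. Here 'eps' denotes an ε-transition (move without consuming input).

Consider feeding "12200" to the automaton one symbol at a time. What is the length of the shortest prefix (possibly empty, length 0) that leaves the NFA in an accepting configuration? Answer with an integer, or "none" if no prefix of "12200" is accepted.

1

Start: ε-closure({q0}) = {q0, q3}.
Read '1': {q0, q3} → {q0, q1, q2, q3, q4}.
None of the earlier sets intersect F, but {q0, q1, q2, q3, q4} does.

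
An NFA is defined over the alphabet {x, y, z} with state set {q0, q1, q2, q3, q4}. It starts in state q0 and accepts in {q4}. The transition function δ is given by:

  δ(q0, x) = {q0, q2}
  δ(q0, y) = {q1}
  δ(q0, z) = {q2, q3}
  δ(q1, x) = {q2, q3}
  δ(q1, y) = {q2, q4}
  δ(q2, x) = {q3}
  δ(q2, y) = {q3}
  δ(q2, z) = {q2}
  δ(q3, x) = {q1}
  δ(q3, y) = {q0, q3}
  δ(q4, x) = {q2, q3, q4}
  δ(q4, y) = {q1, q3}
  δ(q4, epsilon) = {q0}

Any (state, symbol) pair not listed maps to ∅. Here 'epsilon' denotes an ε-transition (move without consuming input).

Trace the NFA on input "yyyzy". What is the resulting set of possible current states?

Start in {q0}.
Read 'y': {q0} → {q1}.
Read 'y': {q1} → {q0, q2, q4}.
Read 'y': {q0, q2, q4} → {q1, q3}.
Read 'z': {q1, q3} → ∅.
The set is empty and remains empty for the remaining 1 symbol.

∅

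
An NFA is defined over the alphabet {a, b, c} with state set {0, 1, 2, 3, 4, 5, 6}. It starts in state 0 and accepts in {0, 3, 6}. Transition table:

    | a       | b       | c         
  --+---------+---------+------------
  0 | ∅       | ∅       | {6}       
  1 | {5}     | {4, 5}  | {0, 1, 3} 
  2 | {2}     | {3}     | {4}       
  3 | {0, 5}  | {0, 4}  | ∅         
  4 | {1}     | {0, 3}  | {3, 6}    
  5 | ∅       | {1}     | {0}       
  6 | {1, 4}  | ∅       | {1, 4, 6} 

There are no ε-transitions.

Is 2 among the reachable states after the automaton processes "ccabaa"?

Start in {0}.
Read 'c': 0→{6}; now {6}.
Read 'c': 6→{1, 4, 6}; now {1, 4, 6}.
Read 'a': 1→{5}, 4→{1}, 6→{1, 4}; now {1, 4, 5}.
Read 'b': 1→{4, 5}, 4→{0, 3}, 5→{1}; now {0, 1, 3, 4, 5}.
Read 'a': 0→∅, 1→{5}, 3→{0, 5}, 4→{1}, 5→∅; now {0, 1, 5}.
Read 'a': 0→∅, 1→{5}, 5→∅; now {5}.
State 2 is not in {5}.

No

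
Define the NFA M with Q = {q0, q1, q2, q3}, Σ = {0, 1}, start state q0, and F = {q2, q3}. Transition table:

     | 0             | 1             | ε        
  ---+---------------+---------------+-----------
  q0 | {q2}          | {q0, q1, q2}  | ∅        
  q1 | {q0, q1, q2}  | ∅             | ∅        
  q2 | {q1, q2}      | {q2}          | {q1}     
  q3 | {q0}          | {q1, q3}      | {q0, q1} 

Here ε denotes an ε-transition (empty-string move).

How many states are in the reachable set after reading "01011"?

3

Start in {q0}.
Read '0': {q0} → {q1, q2}.
Read '1': {q1, q2} → {q1, q2}.
Read '0': {q1, q2} → {q0, q1, q2}.
Read '1': {q0, q1, q2} → {q0, q1, q2}.
Read '1': {q0, q1, q2} → {q0, q1, q2}.
That set has 3 states.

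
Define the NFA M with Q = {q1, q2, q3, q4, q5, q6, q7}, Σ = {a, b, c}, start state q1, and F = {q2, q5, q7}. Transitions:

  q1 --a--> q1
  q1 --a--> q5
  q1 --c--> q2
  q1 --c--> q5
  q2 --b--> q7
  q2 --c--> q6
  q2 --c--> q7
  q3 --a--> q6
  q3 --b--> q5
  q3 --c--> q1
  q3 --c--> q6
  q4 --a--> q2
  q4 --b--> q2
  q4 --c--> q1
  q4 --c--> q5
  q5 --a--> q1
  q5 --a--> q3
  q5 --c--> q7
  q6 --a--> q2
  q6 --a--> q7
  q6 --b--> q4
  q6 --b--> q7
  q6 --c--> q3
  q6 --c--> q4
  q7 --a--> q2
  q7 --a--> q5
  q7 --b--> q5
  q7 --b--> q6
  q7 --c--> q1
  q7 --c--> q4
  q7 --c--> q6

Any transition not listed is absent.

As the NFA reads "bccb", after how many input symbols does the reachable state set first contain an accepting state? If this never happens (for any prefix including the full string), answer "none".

Start in {q1}.
Read 'b': q1→∅; now ∅.
The set is empty and remains empty for the remaining 3 symbols.
No reachable set along the way intersects F.

none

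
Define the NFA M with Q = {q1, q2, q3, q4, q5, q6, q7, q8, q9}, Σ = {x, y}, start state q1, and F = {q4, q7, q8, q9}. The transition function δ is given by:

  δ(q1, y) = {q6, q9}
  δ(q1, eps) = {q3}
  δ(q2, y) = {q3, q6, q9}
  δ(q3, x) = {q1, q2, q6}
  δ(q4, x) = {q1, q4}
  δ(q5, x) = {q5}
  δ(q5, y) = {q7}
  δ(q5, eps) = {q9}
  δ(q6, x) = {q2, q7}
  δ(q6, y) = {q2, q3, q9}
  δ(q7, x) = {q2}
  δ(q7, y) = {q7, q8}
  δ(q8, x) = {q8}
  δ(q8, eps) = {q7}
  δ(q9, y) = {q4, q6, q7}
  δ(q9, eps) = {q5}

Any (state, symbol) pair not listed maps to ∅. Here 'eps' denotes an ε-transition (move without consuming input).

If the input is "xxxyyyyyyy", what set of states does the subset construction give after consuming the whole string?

Start: ε-closure({q1}) = {q1, q3}.
Read 'x': {q1, q3} → {q1, q2, q3, q6}.
Read 'x': {q1, q2, q3, q6} → {q1, q2, q3, q6, q7}.
Read 'x': {q1, q2, q3, q6, q7} → {q1, q2, q3, q6, q7}.
Read 'y': {q1, q2, q3, q6, q7} → {q2, q3, q5, q6, q7, q8, q9}.
Read 'y': {q2, q3, q5, q6, q7, q8, q9} → {q2, q3, q4, q5, q6, q7, q8, q9}.
Read 'y': {q2, q3, q4, q5, q6, q7, q8, q9} → {q2, q3, q4, q5, q6, q7, q8, q9}.
Read 'y': {q2, q3, q4, q5, q6, q7, q8, q9} → {q2, q3, q4, q5, q6, q7, q8, q9}.
Read 'y': {q2, q3, q4, q5, q6, q7, q8, q9} → {q2, q3, q4, q5, q6, q7, q8, q9}.
Read 'y': {q2, q3, q4, q5, q6, q7, q8, q9} → {q2, q3, q4, q5, q6, q7, q8, q9}.
Read 'y': {q2, q3, q4, q5, q6, q7, q8, q9} → {q2, q3, q4, q5, q6, q7, q8, q9}.

{q2, q3, q4, q5, q6, q7, q8, q9}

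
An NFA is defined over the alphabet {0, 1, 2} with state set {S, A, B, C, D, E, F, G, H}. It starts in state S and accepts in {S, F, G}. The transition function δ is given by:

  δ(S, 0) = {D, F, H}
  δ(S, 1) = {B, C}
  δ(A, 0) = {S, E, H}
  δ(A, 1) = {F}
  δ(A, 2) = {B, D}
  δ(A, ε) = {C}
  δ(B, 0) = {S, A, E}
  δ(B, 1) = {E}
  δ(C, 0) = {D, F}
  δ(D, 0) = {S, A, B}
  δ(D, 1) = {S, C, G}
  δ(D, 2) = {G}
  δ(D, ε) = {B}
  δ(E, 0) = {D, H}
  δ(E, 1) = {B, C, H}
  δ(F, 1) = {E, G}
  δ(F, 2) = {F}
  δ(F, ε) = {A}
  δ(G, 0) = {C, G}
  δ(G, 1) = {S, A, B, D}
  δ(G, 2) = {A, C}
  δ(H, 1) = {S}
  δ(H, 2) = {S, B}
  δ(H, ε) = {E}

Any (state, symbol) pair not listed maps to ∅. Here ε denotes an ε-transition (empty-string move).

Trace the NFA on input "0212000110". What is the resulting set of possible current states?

{S, A, B, C, D, E, F, G, H}

Start in {S}.
Read '0': S→{D, F, H}; union {D, F, H}; ε-closure = {A, B, C, D, E, F, H}.
Read '2': A→{B, D}, B→∅, C→∅, D→{G}, E→∅, F→{F}, H→{S, B}; union {S, B, D, F, G}; ε-closure = {S, A, B, C, D, F, G}.
Read '1': S→{B, C}, A→{F}, B→{E}, C→∅, D→{S, C, G}, F→{E, G}, G→{S, A, B, D}; now {S, A, B, C, D, E, F, G}.
Read '2': S→∅, A→{B, D}, B→∅, C→∅, D→{G}, E→∅, F→{F}, G→{A, C}; now {A, B, C, D, F, G}.
Read '0': A→{S, E, H}, B→{S, A, E}, C→{D, F}, D→{S, A, B}, F→∅, G→{C, G}; now {S, A, B, C, D, E, F, G, H}.
Read '0': S→{D, F, H}, A→{S, E, H}, B→{S, A, E}, C→{D, F}, D→{S, A, B}, E→{D, H}, F→∅, G→{C, G}, H→∅; now {S, A, B, C, D, E, F, G, H}.
Read '0': S→{D, F, H}, A→{S, E, H}, B→{S, A, E}, C→{D, F}, D→{S, A, B}, E→{D, H}, F→∅, G→{C, G}, H→∅; now {S, A, B, C, D, E, F, G, H}.
Read '1': S→{B, C}, A→{F}, B→{E}, C→∅, D→{S, C, G}, E→{B, C, H}, F→{E, G}, G→{S, A, B, D}, H→{S}; now {S, A, B, C, D, E, F, G, H}.
Read '1': S→{B, C}, A→{F}, B→{E}, C→∅, D→{S, C, G}, E→{B, C, H}, F→{E, G}, G→{S, A, B, D}, H→{S}; now {S, A, B, C, D, E, F, G, H}.
Read '0': S→{D, F, H}, A→{S, E, H}, B→{S, A, E}, C→{D, F}, D→{S, A, B}, E→{D, H}, F→∅, G→{C, G}, H→∅; now {S, A, B, C, D, E, F, G, H}.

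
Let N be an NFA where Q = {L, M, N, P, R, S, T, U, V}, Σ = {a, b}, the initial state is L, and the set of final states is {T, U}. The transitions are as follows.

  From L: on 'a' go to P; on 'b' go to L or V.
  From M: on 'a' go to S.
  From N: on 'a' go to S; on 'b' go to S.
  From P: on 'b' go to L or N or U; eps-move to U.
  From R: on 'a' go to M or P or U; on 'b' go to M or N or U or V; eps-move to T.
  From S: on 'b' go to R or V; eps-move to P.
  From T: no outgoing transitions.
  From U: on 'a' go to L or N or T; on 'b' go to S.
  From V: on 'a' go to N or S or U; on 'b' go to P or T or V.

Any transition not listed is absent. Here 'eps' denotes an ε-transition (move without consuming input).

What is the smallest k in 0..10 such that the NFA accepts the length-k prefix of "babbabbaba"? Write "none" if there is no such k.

Start in {L}.
Read 'b': L→{L, V}; now {L, V}.
Read 'a': L→{P}, V→{N, S, U}; now {N, P, S, U}.
None of the earlier sets intersect F, but {N, P, S, U} does.

2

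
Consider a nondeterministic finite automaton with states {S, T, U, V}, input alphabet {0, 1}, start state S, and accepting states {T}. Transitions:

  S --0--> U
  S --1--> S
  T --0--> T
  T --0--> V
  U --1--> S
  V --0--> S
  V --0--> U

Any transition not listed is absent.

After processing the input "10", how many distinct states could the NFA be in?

1

Start in {S}.
Read '1': {S} → {S}.
Read '0': {S} → {U}.
That set has 1 state.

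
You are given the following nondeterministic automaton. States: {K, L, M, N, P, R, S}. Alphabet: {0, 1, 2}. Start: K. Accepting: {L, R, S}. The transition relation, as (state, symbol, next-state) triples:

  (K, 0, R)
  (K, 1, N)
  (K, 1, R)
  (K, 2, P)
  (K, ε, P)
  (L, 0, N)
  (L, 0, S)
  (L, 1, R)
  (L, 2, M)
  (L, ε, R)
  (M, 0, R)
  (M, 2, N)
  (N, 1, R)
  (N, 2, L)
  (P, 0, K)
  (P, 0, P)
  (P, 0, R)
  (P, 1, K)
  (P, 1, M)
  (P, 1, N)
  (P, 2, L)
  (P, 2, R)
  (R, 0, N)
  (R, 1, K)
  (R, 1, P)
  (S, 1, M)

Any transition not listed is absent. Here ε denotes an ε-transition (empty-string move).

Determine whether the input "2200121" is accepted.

No

Start: ε-closure({K}) = {K, P}.
Read '2': K→{P}, P→{L, R}; now {L, P, R}.
Read '2': L→{M}, P→{L, R}, R→∅; now {L, M, R}.
Read '0': L→{N, S}, M→{R}, R→{N}; now {N, R, S}.
Read '0': N→∅, R→{N}, S→∅; now {N}.
Read '1': N→{R}; now {R}.
Read '2': R→∅; now ∅.
The set is empty and remains empty for the remaining 1 symbol.
The final set ∅ contains no accepting state.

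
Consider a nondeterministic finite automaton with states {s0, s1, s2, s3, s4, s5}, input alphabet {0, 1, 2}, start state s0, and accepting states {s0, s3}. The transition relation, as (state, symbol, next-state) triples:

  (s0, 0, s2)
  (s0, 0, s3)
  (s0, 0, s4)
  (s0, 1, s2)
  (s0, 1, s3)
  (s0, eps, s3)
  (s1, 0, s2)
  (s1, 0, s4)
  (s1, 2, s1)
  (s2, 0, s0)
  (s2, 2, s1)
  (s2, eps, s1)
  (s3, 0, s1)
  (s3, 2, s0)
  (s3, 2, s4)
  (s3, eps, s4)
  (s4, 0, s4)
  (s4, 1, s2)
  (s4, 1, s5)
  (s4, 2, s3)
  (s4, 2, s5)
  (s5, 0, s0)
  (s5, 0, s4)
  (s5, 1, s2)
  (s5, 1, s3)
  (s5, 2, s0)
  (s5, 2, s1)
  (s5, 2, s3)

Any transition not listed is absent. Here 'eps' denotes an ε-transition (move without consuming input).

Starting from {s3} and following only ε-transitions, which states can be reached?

Begin with {s3}.
ε-move s3 → s4; add s4.

{s3, s4}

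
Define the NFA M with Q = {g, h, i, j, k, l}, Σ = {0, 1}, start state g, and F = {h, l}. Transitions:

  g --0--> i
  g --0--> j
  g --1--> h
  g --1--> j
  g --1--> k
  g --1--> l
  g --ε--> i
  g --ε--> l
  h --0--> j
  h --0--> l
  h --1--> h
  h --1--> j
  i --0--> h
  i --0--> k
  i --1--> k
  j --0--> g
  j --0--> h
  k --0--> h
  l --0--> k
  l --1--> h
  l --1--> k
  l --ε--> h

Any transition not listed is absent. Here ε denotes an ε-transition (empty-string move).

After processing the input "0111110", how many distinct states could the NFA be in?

5

Start: ε-closure({g}) = {g, h, i, l}.
Read '0': g→{i, j}, h→{j, l}, i→{h, k}, l→{k}; now {h, i, j, k, l}.
Read '1': h→{h, j}, i→{k}, j→∅, k→∅, l→{h, k}; now {h, j, k}.
Read '1': h→{h, j}, j→∅, k→∅; now {h, j}.
Read '1': h→{h, j}, j→∅; now {h, j}.
Read '1': h→{h, j}, j→∅; now {h, j}.
Read '1': h→{h, j}, j→∅; now {h, j}.
Read '0': h→{j, l}, j→{g, h}; union {g, h, j, l}; ε-closure = {g, h, i, j, l}.
That set has 5 states.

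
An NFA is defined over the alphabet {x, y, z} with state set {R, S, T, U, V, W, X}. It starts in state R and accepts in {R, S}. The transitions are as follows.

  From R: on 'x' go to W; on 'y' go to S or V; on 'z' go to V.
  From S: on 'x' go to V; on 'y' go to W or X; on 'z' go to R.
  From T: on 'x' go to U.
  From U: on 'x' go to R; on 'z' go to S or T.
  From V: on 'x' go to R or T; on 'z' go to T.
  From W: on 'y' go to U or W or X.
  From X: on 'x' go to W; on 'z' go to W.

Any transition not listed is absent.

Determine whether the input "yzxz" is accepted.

Start in {R}.
Read 'y': R→{S, V}; now {S, V}.
Read 'z': S→{R}, V→{T}; now {R, T}.
Read 'x': R→{W}, T→{U}; now {U, W}.
Read 'z': U→{S, T}, W→∅; now {S, T}.
The final set {S, T} contains the accepting state S.

Yes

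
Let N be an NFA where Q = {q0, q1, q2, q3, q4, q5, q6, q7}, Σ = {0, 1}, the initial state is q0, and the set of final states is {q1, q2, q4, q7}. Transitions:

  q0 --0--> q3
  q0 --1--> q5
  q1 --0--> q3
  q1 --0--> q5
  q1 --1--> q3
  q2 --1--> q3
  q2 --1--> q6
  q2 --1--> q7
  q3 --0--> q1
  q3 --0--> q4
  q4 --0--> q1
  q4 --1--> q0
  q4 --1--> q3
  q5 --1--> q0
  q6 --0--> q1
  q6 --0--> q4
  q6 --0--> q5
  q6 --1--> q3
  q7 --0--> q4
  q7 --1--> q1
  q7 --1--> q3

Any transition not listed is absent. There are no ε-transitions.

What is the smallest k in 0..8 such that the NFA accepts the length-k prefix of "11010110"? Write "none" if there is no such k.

none

Start in {q0}.
Read '1': q0→{q5}; now {q5}.
Read '1': q5→{q0}; now {q0}.
Read '0': q0→{q3}; now {q3}.
Read '1': q3→∅; now ∅.
The set is empty and remains empty for the remaining 4 symbols.
No reachable set along the way intersects F.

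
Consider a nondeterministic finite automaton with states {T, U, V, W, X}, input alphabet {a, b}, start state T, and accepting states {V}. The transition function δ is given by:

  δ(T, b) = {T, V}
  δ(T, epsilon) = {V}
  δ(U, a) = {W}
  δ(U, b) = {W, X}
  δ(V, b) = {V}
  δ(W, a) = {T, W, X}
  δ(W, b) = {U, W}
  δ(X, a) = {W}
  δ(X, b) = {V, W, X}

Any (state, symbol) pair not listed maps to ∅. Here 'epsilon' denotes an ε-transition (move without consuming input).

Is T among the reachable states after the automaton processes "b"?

Start: ε-closure({T}) = {T, V}.
Read 'b': {T, V} → {T, V}.
State T is in {T, V}.

Yes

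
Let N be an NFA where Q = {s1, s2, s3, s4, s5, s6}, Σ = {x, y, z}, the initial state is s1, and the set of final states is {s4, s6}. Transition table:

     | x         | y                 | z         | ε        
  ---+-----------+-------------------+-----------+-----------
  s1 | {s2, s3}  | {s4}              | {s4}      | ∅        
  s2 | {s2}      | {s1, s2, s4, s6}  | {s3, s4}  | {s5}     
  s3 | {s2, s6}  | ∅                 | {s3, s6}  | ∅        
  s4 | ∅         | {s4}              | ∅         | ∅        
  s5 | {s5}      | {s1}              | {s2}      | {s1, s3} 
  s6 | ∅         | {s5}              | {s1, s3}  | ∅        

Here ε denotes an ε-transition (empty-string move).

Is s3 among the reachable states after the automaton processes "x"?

Yes

Start in {s1}.
Read 'x': s1→{s2, s3}; union {s2, s3}; ε-closure = {s1, s2, s3, s5}.
State s3 is in {s1, s2, s3, s5}.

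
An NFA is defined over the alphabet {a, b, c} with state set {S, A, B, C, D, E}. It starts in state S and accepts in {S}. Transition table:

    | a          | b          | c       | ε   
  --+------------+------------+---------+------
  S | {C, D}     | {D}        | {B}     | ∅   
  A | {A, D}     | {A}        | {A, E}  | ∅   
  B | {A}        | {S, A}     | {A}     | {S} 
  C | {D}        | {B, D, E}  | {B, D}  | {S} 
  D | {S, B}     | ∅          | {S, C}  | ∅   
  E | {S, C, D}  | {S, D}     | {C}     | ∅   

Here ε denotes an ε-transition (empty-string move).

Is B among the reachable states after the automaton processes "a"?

Start in {S}.
Read 'a': S→{C, D}; union {C, D}; ε-closure = {S, C, D}.
State B is not in {S, C, D}.

No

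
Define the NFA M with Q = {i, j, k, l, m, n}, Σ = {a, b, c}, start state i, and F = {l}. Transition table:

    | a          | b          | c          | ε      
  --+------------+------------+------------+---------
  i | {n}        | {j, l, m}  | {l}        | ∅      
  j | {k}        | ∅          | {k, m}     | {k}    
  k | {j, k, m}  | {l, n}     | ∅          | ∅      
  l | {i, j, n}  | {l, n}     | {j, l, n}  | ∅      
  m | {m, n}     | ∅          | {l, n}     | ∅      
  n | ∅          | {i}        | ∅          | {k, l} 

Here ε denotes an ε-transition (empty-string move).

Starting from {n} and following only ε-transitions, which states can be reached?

Begin with {n}.
ε-move n → k; add k.
ε-move n → l; add l.

{k, l, n}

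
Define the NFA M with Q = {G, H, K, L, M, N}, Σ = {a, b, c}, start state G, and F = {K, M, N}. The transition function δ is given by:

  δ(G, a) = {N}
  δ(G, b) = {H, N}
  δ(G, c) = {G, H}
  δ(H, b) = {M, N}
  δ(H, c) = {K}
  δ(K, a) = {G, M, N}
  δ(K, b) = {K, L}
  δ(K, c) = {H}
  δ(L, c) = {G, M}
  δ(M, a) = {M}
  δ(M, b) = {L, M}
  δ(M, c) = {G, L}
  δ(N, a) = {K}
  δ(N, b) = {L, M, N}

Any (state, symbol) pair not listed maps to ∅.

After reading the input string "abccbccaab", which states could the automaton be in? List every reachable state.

{K, L, M}

Start in {G}.
Read 'a': G→{N}; now {N}.
Read 'b': N→{L, M, N}; now {L, M, N}.
Read 'c': L→{G, M}, M→{G, L}, N→∅; now {G, L, M}.
Read 'c': G→{G, H}, L→{G, M}, M→{G, L}; now {G, H, L, M}.
Read 'b': G→{H, N}, H→{M, N}, L→∅, M→{L, M}; now {H, L, M, N}.
Read 'c': H→{K}, L→{G, M}, M→{G, L}, N→∅; now {G, K, L, M}.
Read 'c': G→{G, H}, K→{H}, L→{G, M}, M→{G, L}; now {G, H, L, M}.
Read 'a': G→{N}, H→∅, L→∅, M→{M}; now {M, N}.
Read 'a': M→{M}, N→{K}; now {K, M}.
Read 'b': K→{K, L}, M→{L, M}; now {K, L, M}.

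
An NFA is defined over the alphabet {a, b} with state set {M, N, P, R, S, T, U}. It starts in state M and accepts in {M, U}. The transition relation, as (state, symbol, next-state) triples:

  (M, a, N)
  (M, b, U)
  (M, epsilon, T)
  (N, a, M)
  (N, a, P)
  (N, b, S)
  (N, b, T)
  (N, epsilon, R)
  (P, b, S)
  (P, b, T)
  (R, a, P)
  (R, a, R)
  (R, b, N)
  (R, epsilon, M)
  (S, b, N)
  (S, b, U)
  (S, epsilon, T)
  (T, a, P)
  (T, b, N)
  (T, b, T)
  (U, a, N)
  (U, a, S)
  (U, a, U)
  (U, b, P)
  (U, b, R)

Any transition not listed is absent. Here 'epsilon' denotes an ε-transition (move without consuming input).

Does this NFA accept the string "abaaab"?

Yes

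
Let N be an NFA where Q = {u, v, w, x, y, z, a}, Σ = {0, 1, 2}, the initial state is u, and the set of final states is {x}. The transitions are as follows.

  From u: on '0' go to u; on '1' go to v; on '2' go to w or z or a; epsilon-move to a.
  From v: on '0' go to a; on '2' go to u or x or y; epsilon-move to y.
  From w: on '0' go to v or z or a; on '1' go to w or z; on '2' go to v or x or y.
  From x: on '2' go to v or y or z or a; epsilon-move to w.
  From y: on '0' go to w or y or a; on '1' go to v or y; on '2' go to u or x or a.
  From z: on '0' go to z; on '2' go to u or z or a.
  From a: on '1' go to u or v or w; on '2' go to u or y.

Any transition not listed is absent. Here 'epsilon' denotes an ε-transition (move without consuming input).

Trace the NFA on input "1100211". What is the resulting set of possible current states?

Start: ε-closure({u}) = {u, a}.
Read '1': {u, a} → {u, v, w, y, a}.
Read '1': {u, v, w, y, a} → {u, v, w, y, z, a}.
Read '0': {u, v, w, y, z, a} → {u, v, w, y, z, a}.
Read '0': {u, v, w, y, z, a} → {u, v, w, y, z, a}.
Read '2': {u, v, w, y, z, a} → {u, v, w, x, y, z, a}.
Read '1': {u, v, w, x, y, z, a} → {u, v, w, y, z, a}.
Read '1': {u, v, w, y, z, a} → {u, v, w, y, z, a}.

{u, v, w, y, z, a}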